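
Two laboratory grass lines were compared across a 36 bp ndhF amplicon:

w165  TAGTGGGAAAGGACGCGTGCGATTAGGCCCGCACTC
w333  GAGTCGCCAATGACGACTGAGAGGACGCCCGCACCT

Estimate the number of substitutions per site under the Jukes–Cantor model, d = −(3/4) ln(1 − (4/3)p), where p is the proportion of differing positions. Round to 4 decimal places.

0.4926

The sequences differ at positions 1 (T/G), 5 (G/C), 7 (G/C), 8 (A/C), 11 (G/T), 16 (C/A), 17 (G/C), 20 (C/A), 23 (T/G), 24 (T/G), 26 (G/C), 35 (T/C), 36 (C/T).
p = 13/36 = 0.361111.
d = −0.75 · ln(1 − (4/3)·0.361111) = −0.75 · ln(0.518519) = −0.75 · (-0.656779) = 0.4926.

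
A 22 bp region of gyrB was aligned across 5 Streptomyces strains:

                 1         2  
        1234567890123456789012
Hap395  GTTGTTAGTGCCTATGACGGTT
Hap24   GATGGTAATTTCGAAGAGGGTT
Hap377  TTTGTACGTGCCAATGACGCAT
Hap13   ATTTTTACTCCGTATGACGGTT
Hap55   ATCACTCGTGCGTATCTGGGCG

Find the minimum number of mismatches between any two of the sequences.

5

Pairwise Hamming distances:
  Hap395 vs Hap24: 8
  Hap395 vs Hap377: 6
  Hap395 vs Hap13: 5
  Hap395 vs Hap55: 11
  Hap24 vs Hap377: 13
  Hap24 vs Hap13: 11
  Hap24 vs Hap55: 16
  Hap377 vs Hap13: 10
  Hap377 vs Hap55: 13
  Hap13 vs Hap55: 11
The smallest is 5, between Hap395 and Hap13.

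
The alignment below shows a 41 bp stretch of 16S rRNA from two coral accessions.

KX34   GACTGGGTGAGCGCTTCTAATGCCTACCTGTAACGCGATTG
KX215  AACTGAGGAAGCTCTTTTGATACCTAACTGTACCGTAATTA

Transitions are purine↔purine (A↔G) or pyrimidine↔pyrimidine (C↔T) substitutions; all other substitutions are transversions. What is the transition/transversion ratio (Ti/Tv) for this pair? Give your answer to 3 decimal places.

Mismatches occur at site 1 (G/A, transition), site 6 (G/A, transition), site 8 (T/G, transversion), site 9 (G/A, transition), site 13 (G/T, transversion), site 17 (C/T, transition), site 19 (A/G, transition), site 22 (G/A, transition), site 27 (C/A, transversion), site 33 (A/C, transversion), site 36 (C/T, transition), site 37 (G/A, transition), site 41 (G/A, transition).
Of the 13 differences, 9 transitions and 4 transversions, so Ti/Tv = 9/4 = 2.250.

2.250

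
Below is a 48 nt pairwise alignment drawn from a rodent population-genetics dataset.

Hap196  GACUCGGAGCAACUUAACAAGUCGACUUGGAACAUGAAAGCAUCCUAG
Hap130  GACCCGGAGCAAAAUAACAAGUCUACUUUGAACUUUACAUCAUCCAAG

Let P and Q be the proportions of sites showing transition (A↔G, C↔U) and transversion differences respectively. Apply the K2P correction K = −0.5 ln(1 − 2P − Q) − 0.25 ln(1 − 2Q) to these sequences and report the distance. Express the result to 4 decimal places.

0.2476

Mismatches occur at site 4 (U→C, transition), site 13 (C→A, transversion), site 14 (U→A, transversion), site 24 (G→U, transversion), site 29 (G→U, transversion), site 34 (A→U, transversion), site 36 (G→U, transversion), site 38 (A→C, transversion), site 40 (G→U, transversion), site 46 (U→A, transversion).
Of the 10 differences, 1 transition and 9 transversions over 48 sites: P = 1/48 = 0.020833, Q = 9/48 = 0.187500.
d = −0.5·ln(0.770834) − 0.25·ln(0.625000) = −0.5·(-0.260282) − 0.25·(-0.470004) = 0.2476.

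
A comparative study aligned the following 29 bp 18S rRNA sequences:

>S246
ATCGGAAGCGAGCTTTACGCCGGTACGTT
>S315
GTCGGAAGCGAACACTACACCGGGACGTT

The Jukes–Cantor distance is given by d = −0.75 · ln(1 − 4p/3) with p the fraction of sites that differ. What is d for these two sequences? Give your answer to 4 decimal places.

Mismatches occur at site 1 (A→G), site 12 (G→A), site 14 (T→A), site 15 (T→C), site 19 (G→A), site 24 (T→G).
p = 6/29 = 0.206897.
d = −0.75 · ln(1 − (4/3)·0.206897) = −0.75 · ln(0.724137) = −0.75 · (-0.322775) = 0.2421.

0.2421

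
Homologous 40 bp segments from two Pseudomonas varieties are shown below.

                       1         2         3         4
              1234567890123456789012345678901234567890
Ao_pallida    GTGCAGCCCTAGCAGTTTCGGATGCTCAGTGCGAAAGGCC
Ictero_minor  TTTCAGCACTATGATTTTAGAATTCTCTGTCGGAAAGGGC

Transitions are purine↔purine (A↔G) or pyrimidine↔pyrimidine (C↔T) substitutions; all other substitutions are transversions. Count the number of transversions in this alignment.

12

Differing sites — 1:G/T (Tv); 3:G/T (Tv); 8:C/A (Tv); 12:G/T (Tv); 13:C/G (Tv); 15:G/T (Tv); 19:C/A (Tv); 21:G/A (Ti); 24:G/T (Tv); 28:A/T (Tv); 31:G/C (Tv); 32:C/G (Tv); 39:C/G (Tv).
Of the 13 differences, 1 transition and 12 transversions, so the answer is 12.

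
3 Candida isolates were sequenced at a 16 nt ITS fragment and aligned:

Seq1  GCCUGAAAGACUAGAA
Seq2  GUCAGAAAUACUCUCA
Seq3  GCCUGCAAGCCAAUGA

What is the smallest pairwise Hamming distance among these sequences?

5

Pairwise Hamming distances:
  Seq1 vs Seq2: 6
  Seq1 vs Seq3: 5
  Seq2 vs Seq3: 8
The smallest is 5, between Seq1 and Seq3.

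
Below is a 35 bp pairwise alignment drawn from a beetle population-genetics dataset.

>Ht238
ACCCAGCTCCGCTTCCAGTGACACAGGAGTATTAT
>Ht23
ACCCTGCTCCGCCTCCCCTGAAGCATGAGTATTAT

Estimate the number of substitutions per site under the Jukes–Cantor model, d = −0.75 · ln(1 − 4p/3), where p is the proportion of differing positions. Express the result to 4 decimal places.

0.2326

Mismatches occur at site 5 (A→T), site 13 (T→C), site 17 (A→C), site 18 (G→C), site 22 (C→A), site 23 (A→G), site 26 (G→T).
p = 7/35 = 0.200000.
d = −0.75 · ln(1 − (4/3)·0.200000) = −0.75 · ln(0.733333) = −0.75 · (-0.310155) = 0.2326.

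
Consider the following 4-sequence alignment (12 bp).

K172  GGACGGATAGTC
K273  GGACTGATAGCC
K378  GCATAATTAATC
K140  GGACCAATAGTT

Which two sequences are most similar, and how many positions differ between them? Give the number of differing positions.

2

Pairwise Hamming distances:
  K172 vs K273: 2
  K172 vs K378: 6
  K172 vs K140: 3
  K273 vs K378: 7
  K273 vs K140: 4
  K378 vs K140: 6
The smallest is 2, between K172 and K273.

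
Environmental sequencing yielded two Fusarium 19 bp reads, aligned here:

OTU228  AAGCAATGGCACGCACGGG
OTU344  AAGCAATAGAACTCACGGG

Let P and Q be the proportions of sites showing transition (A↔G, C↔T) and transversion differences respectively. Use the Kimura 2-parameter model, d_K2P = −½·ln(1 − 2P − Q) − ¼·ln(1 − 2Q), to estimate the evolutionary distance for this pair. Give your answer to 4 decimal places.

0.1773

Mismatches occur at site 8 (G/A, transition), site 10 (C/A, transversion), site 13 (G/T, transversion).
Of the 3 differences, 1 transition and 2 transversions over 19 sites: P = 1/19 = 0.052632, Q = 2/19 = 0.105263.
d = −0.5·ln(0.789473) − 0.25·ln(0.789474) = −0.5·(-0.236390) − 0.25·(-0.236388) = 0.1773.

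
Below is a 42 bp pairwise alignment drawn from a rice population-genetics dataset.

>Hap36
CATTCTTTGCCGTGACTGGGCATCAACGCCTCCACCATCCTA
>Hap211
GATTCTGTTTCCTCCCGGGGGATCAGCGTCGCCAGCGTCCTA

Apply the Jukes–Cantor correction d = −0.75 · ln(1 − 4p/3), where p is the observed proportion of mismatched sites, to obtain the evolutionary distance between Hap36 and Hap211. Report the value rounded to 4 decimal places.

The sequences differ at positions 1 (C/G), 7 (T/G), 9 (G/T), 10 (C/T), 12 (G/C), 14 (G/C), 15 (A/C), 17 (T/G), 21 (C/G), 26 (A/G), 29 (C/T), 31 (T/G), 35 (C/G), 37 (A/G).
p = 14/42 = 0.333333.
d = −0.75 · ln(1 − (4/3)·0.333333) = −0.75 · ln(0.555556) = −0.75 · (-0.587786) = 0.4408.

0.4408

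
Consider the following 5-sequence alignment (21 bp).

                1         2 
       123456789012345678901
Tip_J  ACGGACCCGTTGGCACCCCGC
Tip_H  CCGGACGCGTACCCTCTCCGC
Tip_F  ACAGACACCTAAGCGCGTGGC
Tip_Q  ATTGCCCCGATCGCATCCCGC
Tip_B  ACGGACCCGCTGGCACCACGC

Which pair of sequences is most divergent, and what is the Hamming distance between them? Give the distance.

13

Pairwise Hamming distances:
  Tip_J vs Tip_H: 7
  Tip_J vs Tip_F: 9
  Tip_J vs Tip_Q: 6
  Tip_J vs Tip_B: 2
  Tip_H vs Tip_F: 10
  Tip_H vs Tip_Q: 11
  Tip_H vs Tip_B: 9
  Tip_F vs Tip_Q: 13
  Tip_F vs Tip_B: 10
  Tip_Q vs Tip_B: 7
The largest is 13, between Tip_F and Tip_Q.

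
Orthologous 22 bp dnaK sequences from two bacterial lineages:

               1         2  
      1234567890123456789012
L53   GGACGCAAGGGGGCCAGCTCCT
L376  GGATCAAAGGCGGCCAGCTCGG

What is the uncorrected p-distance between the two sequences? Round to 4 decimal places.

0.2727

The sequences differ at positions 4 (C/T), 5 (G/C), 6 (C/A), 11 (G/C), 21 (C/G), 22 (T/G).
There are 6 differences over 22 sites, so p = 6/22 = 0.2727.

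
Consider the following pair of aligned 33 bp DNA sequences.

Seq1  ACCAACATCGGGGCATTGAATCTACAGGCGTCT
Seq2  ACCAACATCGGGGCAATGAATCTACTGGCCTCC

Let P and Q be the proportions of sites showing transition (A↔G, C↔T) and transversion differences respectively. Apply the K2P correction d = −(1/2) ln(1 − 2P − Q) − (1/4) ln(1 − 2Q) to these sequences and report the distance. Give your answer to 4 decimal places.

Mismatches occur at site 16 (T/A, transversion), site 26 (A/T, transversion), site 30 (G/C, transversion), site 33 (T/C, transition).
Of the 4 differences, 1 transition and 3 transversions over 33 sites: P = 1/33 = 0.030303, Q = 3/33 = 0.090909.
d = −0.5·ln(0.848485) − 0.25·ln(0.818182) = −0.5·(-0.164303) − 0.25·(-0.200670) = 0.1323.

0.1323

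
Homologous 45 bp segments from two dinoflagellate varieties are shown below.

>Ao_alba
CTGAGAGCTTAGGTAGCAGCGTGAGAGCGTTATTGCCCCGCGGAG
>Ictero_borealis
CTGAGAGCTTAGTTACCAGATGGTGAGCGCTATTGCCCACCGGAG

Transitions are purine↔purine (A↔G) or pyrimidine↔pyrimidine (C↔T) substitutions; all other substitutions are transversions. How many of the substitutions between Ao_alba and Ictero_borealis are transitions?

1

The sequences differ at positions 13 (G/T, transversion), 16 (G/C, transversion), 20 (C/A, transversion), 21 (G/T, transversion), 22 (T/G, transversion), 24 (A/T, transversion), 30 (T/C, transition), 39 (C/A, transversion), 40 (G/C, transversion).
Of the 9 differences, 1 transition and 8 transversions, so the answer is 1.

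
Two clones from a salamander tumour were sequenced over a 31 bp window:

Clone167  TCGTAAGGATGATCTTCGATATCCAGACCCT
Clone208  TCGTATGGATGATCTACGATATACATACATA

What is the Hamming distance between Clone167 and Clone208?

Differing sites — 6:A/T; 16:T/A; 23:C/A; 26:G/T; 29:C/A; 30:C/T; 31:T/A.
That gives 7 mismatches out of 31 aligned sites, so the Hamming distance is 7.

7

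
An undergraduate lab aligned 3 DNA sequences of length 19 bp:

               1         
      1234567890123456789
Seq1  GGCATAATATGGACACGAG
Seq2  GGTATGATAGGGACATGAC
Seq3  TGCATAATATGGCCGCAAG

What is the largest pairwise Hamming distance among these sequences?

9

Pairwise Hamming distances:
  Seq1 vs Seq2: 5
  Seq1 vs Seq3: 4
  Seq2 vs Seq3: 9
The largest is 9, between Seq2 and Seq3.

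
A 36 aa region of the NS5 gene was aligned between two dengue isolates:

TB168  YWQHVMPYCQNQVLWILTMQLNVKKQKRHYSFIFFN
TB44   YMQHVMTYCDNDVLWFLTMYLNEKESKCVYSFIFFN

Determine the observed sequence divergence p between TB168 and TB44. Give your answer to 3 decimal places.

0.306

The sequences differ at positions 2 (W/M), 7 (P/T), 10 (Q/D), 12 (Q/D), 16 (I/F), 20 (Q/Y), 23 (V/E), 25 (K/E), 26 (Q/S), 28 (R/C), 29 (H/V).
There are 11 differences over 36 sites, so p = 11/36 = 0.306.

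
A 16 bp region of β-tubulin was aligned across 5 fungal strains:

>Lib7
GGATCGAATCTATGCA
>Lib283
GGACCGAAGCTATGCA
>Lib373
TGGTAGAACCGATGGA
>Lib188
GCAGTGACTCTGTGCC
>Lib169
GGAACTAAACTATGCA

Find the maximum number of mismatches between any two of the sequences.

11

Pairwise Hamming distances:
  Lib7 vs Lib283: 2
  Lib7 vs Lib373: 6
  Lib7 vs Lib188: 6
  Lib7 vs Lib169: 3
  Lib283 vs Lib373: 7
  Lib283 vs Lib188: 7
  Lib283 vs Lib169: 3
  Lib373 vs Lib188: 11
  Lib373 vs Lib169: 8
  Lib188 vs Lib169: 8
The largest is 11, between Lib373 and Lib188.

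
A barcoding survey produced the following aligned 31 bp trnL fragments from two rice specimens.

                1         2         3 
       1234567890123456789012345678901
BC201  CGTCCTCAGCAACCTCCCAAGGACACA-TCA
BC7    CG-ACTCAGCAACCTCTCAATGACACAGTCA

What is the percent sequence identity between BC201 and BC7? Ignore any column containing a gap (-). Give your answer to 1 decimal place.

Excluding the 2 gap columns leaves 29 comparable sites.
The sequences differ at positions 4 (C/A), 17 (C/T), 21 (G/T).
26 of the 29 comparable sites match, so the percent identity is 26/29 × 100 = 89.7%.

89.7%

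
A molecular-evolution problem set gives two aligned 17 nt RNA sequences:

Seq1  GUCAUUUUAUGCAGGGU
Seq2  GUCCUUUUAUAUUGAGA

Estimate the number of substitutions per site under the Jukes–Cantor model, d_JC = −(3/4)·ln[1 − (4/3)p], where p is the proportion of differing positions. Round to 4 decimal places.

The sequences differ at positions 4 (A/C), 11 (G/A), 12 (C/U), 13 (A/U), 15 (G/A), 17 (U/A).
p = 6/17 = 0.352941.
d = −0.75 · ln(1 − (4/3)·0.352941) = −0.75 · ln(0.529412) = −0.75 · (-0.635988) = 0.4770.

0.4770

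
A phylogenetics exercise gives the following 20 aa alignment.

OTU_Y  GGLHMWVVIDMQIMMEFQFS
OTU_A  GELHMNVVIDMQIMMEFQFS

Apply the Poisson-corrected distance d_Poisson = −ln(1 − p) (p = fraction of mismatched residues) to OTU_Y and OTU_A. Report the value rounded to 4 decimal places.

0.1054

Differing sites — 2:G/E; 6:W/N.
p = 2/20 = 0.100000.
d = −ln(1 − 0.100000) = −ln(0.900000) = 0.1054.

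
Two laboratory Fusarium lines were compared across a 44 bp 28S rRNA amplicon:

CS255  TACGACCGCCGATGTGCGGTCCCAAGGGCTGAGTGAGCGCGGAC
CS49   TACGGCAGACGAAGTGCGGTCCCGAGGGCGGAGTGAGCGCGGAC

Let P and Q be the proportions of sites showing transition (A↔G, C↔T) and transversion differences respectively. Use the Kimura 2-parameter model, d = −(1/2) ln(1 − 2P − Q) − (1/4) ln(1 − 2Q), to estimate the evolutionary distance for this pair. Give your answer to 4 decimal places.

Differing sites — 5:A/G (Ti); 7:C/A (Tv); 9:C/A (Tv); 13:T/A (Tv); 24:A/G (Ti); 30:T/G (Tv).
Of the 6 differences, 2 transitions and 4 transversions over 44 sites: P = 2/44 = 0.045455, Q = 4/44 = 0.090909.
d = −0.5·ln(0.818181) − 0.25·ln(0.818182) = −0.5·(-0.200672) − 0.25·(-0.200670) = 0.1505.

0.1505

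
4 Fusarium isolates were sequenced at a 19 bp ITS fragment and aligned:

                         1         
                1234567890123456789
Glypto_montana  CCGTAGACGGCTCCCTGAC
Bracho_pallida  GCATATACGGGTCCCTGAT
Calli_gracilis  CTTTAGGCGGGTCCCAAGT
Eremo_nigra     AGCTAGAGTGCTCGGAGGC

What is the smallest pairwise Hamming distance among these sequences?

Pairwise Hamming distances:
  Glypto_montana vs Bracho_pallida: 5
  Glypto_montana vs Calli_gracilis: 8
  Glypto_montana vs Eremo_nigra: 9
  Bracho_pallida vs Calli_gracilis: 8
  Bracho_pallida vs Eremo_nigra: 12
  Calli_gracilis vs Eremo_nigra: 11
The smallest is 5, between Glypto_montana and Bracho_pallida.

5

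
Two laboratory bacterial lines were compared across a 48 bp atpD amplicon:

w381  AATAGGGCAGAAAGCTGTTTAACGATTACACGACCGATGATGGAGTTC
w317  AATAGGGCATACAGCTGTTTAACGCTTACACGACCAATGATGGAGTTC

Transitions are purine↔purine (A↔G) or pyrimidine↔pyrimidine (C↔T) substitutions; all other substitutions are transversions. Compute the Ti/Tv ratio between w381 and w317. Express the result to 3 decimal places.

The sequences differ at positions 10 (G/T, transversion), 12 (A/C, transversion), 25 (A/C, transversion), 36 (G/A, transition).
Of the 4 differences, 1 transition and 3 transversions, so Ti/Tv = 1/3 = 0.333.

0.333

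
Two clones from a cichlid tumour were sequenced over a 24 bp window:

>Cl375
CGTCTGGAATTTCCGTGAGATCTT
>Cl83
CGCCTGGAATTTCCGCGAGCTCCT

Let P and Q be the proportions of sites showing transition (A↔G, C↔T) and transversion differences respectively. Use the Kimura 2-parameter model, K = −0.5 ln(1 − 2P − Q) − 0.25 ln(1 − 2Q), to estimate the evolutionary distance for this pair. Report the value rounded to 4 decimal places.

Differing sites — 3:T/C (Ti); 16:T/C (Ti); 20:A/C (Tv); 23:T/C (Ti).
Of the 4 differences, 3 transitions and 1 transversion over 24 sites: P = 3/24 = 0.125000, Q = 1/24 = 0.041667.
d = −0.5·ln(0.708333) − 0.25·ln(0.916666) = −0.5·(-0.344841) − 0.25·(-0.087012) = 0.1942.

0.1942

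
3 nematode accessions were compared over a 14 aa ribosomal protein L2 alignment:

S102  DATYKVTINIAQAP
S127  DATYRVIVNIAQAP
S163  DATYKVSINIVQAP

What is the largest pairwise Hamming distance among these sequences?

4

Pairwise Hamming distances:
  S102 vs S127: 3
  S102 vs S163: 2
  S127 vs S163: 4
The largest is 4, between S127 and S163.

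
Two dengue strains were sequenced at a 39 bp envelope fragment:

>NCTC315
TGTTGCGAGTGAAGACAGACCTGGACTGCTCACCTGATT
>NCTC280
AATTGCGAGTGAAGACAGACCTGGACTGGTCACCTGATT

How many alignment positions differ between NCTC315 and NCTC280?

3

The sequences differ at positions 1 (T/A), 2 (G/A), 29 (C/G).
That gives 3 mismatches out of 39 aligned sites, so the Hamming distance is 3.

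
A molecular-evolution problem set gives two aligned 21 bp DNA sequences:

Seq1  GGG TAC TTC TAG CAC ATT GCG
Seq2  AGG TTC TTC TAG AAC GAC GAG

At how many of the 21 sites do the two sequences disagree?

The sequences differ at positions 1 (G/A), 5 (A/T), 13 (C/A), 16 (A/G), 17 (T/A), 18 (T/C), 20 (C/A).
That gives 7 mismatches out of 21 aligned sites, so the Hamming distance is 7.

7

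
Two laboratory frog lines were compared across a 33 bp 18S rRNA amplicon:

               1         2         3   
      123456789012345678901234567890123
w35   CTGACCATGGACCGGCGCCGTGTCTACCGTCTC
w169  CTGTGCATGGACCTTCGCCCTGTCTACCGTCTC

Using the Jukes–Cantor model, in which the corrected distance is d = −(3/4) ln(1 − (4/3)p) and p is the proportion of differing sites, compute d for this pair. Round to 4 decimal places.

Mismatches occur at site 4 (A→T), site 5 (C→G), site 14 (G→T), site 15 (G→T), site 20 (G→C).
p = 5/33 = 0.151515.
d = −0.75 · ln(1 − (4/3)·0.151515) = −0.75 · ln(0.797980) = −0.75 · (-0.225672) = 0.1693.

0.1693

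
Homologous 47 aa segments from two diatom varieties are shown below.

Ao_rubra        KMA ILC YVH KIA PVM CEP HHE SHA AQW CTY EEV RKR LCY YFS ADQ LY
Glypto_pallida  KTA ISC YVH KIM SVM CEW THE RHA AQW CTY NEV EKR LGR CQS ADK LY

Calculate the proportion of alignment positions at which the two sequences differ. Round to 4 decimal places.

Mismatches occur at site 2 (M→T), site 5 (L→S), site 12 (A→M), site 13 (P→S), site 18 (P→W), site 19 (H→T), site 22 (S→R), site 31 (E→N), site 34 (R→E), site 38 (C→G), site 39 (Y→R), site 40 (Y→C), site 41 (F→Q), site 45 (Q→K).
There are 14 differences over 47 sites, so p = 14/47 = 0.2979.

0.2979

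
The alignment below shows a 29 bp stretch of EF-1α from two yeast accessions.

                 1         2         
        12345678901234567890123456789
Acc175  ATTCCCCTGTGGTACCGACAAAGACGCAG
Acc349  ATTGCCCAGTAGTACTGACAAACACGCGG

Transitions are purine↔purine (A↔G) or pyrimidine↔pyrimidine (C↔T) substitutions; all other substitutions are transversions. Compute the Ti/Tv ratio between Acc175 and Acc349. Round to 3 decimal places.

1.000

Mismatches occur at site 4 (C↔G, transversion), site 8 (T↔A, transversion), site 11 (G↔A, transition), site 16 (C↔T, transition), site 23 (G↔C, transversion), site 28 (A↔G, transition).
Of the 6 differences, 3 transitions and 3 transversions, so Ti/Tv = 3/3 = 1.000.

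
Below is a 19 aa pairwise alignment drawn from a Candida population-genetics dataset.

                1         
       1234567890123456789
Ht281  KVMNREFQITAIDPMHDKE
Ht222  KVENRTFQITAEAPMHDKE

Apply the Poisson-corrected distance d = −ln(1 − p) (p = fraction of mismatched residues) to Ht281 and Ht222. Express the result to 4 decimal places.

0.2364

Differing sites — 3:M/E; 6:E/T; 12:I/E; 13:D/A.
p = 4/19 = 0.210526.
d = −ln(1 − 0.210526) = −ln(0.789474) = 0.2364.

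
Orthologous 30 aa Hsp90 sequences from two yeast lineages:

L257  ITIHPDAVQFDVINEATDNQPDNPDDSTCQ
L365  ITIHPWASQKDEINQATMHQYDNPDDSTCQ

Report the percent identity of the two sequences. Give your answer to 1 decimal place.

73.3%

Mismatches occur at site 6 (D→W), site 8 (V→S), site 10 (F→K), site 12 (V→E), site 15 (E→Q), site 18 (D→M), site 19 (N→H), site 21 (P→Y).
22 of the 30 sites match, so the percent identity is 22/30 × 100 = 73.3%.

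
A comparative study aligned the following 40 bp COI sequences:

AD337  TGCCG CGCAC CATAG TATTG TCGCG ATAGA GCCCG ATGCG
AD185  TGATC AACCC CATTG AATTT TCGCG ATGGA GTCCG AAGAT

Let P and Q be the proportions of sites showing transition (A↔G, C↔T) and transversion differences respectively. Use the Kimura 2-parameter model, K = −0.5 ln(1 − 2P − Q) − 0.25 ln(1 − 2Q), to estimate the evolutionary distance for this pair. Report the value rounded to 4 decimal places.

The sequences differ at positions 3 (C/A, transversion), 4 (C/T, transition), 5 (G/C, transversion), 6 (C/A, transversion), 7 (G/A, transition), 9 (A/C, transversion), 14 (A/T, transversion), 16 (T/A, transversion), 20 (G/T, transversion), 28 (A/G, transition), 32 (C/T, transition), 37 (T/A, transversion), 39 (C/A, transversion), 40 (G/T, transversion).
Of the 14 differences, 4 transitions and 10 transversions over 40 sites: P = 4/40 = 0.100000, Q = 10/40 = 0.250000.
d = −0.5·ln(0.550000) − 0.25·ln(0.500000) = −0.5·(-0.597837) − 0.25·(-0.693147) = 0.4722.

0.4722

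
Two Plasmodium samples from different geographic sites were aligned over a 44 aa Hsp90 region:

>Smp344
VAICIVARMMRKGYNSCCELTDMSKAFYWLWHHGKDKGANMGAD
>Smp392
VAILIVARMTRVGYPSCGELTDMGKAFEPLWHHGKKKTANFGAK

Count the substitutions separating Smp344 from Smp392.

12

Mismatches occur at site 4 (C/L), site 10 (M/T), site 12 (K/V), site 15 (N/P), site 18 (C/G), site 24 (S/G), site 28 (Y/E), site 29 (W/P), site 36 (D/K), site 38 (G/T), site 41 (M/F), site 44 (D/K).
That gives 12 mismatches out of 44 aligned sites, so the Hamming distance is 12.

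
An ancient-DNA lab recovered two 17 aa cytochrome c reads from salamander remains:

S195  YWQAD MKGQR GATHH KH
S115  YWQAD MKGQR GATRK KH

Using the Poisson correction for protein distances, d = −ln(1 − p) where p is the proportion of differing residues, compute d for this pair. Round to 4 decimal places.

Mismatches occur at site 14 (H→R), site 15 (H→K).
p = 2/17 = 0.117647.
d = −ln(1 − 0.117647) = −ln(0.882353) = 0.1252.

0.1252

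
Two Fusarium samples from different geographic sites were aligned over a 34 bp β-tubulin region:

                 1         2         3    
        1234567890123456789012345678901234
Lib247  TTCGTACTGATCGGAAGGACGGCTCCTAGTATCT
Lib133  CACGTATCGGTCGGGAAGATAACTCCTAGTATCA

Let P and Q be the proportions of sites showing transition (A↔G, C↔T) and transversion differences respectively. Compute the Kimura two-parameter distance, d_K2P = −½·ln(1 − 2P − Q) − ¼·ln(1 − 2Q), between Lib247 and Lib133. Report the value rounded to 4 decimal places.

The sequences differ at positions 1 (T/C, transition), 2 (T/A, transversion), 7 (C/T, transition), 8 (T/C, transition), 10 (A/G, transition), 15 (A/G, transition), 17 (G/A, transition), 20 (C/T, transition), 21 (G/A, transition), 22 (G/A, transition), 34 (T/A, transversion).
Of the 11 differences, 9 transitions and 2 transversions over 34 sites: P = 9/34 = 0.264706, Q = 2/34 = 0.058824.
d = −0.5·ln(0.411764) − 0.25·ln(0.882352) = −0.5·(-0.887305) − 0.25·(-0.125164) = 0.4749.

0.4749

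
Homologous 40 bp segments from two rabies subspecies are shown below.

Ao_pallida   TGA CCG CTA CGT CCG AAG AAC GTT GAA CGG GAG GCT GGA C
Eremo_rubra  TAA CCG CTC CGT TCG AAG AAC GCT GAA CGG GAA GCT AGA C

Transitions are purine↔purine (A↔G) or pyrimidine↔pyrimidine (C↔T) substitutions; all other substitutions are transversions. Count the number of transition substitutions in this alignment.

Mismatches occur at site 2 (G/A, transition), site 9 (A/C, transversion), site 13 (C/T, transition), site 23 (T/C, transition), site 33 (G/A, transition), site 37 (G/A, transition).
Of the 6 differences, 5 transitions and 1 transversion, so the answer is 5.

5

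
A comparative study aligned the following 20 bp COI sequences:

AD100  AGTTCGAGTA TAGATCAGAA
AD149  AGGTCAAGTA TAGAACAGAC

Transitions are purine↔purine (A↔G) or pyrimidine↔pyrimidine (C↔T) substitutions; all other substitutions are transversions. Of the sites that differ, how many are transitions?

Differing sites — 3:T/G (Tv); 6:G/A (Ti); 15:T/A (Tv); 20:A/C (Tv).
Of the 4 differences, 1 transition and 3 transversions, so the answer is 1.

1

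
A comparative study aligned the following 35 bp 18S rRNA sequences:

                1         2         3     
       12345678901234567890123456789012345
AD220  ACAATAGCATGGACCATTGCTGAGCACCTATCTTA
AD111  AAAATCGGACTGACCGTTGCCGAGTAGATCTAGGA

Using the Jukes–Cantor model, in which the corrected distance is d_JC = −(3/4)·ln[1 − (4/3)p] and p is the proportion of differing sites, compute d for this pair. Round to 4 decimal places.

0.5716

Mismatches occur at site 2 (C/A), site 6 (A/C), site 8 (C/G), site 10 (T/C), site 11 (G/T), site 16 (A/G), site 21 (T/C), site 25 (C/T), site 27 (C/G), site 28 (C/A), site 30 (A/C), site 32 (C/A), site 33 (T/G), site 34 (T/G).
p = 14/35 = 0.400000.
d = −0.75 · ln(1 − (4/3)·0.400000) = −0.75 · ln(0.466667) = −0.75 · (-0.762139) = 0.5716.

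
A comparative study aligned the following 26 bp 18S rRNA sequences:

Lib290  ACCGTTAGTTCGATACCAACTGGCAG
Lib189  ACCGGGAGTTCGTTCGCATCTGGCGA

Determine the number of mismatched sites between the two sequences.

8

Differing sites — 5:T/G; 6:T/G; 13:A/T; 15:A/C; 16:C/G; 19:A/T; 25:A/G; 26:G/A.
That gives 8 mismatches out of 26 aligned sites, so the Hamming distance is 8.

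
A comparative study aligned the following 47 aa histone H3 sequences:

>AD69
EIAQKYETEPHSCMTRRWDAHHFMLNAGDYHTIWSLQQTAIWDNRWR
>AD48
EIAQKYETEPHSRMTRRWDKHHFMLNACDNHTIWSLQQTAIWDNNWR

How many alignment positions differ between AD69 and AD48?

Mismatches occur at site 13 (C/R), site 20 (A/K), site 28 (G/C), site 30 (Y/N), site 45 (R/N).
That gives 5 mismatches out of 47 aligned sites, so the Hamming distance is 5.

5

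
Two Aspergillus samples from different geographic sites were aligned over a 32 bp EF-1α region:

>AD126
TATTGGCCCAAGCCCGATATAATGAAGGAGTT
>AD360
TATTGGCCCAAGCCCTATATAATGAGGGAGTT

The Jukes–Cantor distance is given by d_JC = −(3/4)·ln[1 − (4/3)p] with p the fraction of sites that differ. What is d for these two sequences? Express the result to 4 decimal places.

The sequences differ at positions 16 (G/T), 26 (A/G).
p = 2/32 = 0.062500.
d = −0.75 · ln(1 − (4/3)·0.062500) = −0.75 · ln(0.916667) = −0.75 · (-0.087011) = 0.0653.

0.0653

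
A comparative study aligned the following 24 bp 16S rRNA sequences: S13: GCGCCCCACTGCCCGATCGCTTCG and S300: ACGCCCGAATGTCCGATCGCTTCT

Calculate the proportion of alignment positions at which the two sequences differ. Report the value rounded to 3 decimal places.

The sequences differ at positions 1 (G/A), 7 (C/G), 9 (C/A), 12 (C/T), 24 (G/T).
There are 5 differences over 24 sites, so p = 5/24 = 0.208.

0.208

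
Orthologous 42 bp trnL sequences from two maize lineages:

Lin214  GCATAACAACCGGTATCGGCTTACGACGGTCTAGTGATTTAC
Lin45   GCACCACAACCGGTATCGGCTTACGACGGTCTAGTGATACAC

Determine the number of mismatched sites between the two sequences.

Mismatches occur at site 4 (T→C), site 5 (A→C), site 39 (T→A), site 40 (T→C).
That gives 4 mismatches out of 42 aligned sites, so the Hamming distance is 4.

4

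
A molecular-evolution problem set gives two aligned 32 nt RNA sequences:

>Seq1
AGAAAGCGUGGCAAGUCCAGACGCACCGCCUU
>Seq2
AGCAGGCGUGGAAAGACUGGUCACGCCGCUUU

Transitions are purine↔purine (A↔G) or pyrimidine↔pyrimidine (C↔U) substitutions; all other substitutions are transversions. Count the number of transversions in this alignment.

Mismatches occur at site 3 (A→C, transversion), site 5 (A→G, transition), site 12 (C→A, transversion), site 16 (U→A, transversion), site 18 (C→U, transition), site 19 (A→G, transition), site 21 (A→U, transversion), site 23 (G→A, transition), site 25 (A→G, transition), site 30 (C→U, transition).
Of the 10 differences, 6 transitions and 4 transversions, so the answer is 4.

4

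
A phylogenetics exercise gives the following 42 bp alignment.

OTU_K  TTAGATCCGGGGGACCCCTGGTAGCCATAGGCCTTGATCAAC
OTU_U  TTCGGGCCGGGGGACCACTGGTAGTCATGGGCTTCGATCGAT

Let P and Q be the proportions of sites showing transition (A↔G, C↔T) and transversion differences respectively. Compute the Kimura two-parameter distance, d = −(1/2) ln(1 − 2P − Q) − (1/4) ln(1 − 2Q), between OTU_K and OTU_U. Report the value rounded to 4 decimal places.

Differing sites — 3:A/C (Tv); 5:A/G (Ti); 6:T/G (Tv); 17:C/A (Tv); 25:C/T (Ti); 29:A/G (Ti); 33:C/T (Ti); 35:T/C (Ti); 40:A/G (Ti); 42:C/T (Ti).
Of the 10 differences, 7 transitions and 3 transversions over 42 sites: P = 7/42 = 0.166667, Q = 3/42 = 0.071429.
d = −0.5·ln(0.595237) − 0.25·ln(0.857142) = −0.5·(-0.518796) − 0.25·(-0.154152) = 0.2979.

0.2979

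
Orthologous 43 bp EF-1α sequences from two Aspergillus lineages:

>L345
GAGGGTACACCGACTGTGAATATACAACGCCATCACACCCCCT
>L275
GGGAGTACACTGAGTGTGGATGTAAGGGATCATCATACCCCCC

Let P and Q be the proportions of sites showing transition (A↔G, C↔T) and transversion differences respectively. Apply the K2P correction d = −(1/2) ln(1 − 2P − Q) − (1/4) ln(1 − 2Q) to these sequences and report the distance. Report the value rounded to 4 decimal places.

0.4730

The sequences differ at positions 2 (A/G, transition), 4 (G/A, transition), 11 (C/T, transition), 14 (C/G, transversion), 19 (A/G, transition), 22 (A/G, transition), 25 (C/A, transversion), 26 (A/G, transition), 27 (A/G, transition), 28 (C/G, transversion), 29 (G/A, transition), 30 (C/T, transition), 36 (C/T, transition), 43 (T/C, transition).
Of the 14 differences, 11 transitions and 3 transversions over 43 sites: P = 11/43 = 0.255814, Q = 3/43 = 0.069767.
d = −0.5·ln(0.418605) − 0.25·ln(0.860466) = −0.5·(-0.870828) − 0.25·(-0.150281) = 0.4730.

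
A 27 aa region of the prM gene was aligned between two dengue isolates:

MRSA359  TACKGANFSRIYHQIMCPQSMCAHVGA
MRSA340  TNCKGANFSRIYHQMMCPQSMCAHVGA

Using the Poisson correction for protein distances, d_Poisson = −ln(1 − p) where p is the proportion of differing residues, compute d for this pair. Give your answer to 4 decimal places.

0.0770

Mismatches occur at site 2 (A↔N), site 15 (I↔M).
p = 2/27 = 0.074074.
d = −ln(1 − 0.074074) = −ln(0.925926) = 0.0770.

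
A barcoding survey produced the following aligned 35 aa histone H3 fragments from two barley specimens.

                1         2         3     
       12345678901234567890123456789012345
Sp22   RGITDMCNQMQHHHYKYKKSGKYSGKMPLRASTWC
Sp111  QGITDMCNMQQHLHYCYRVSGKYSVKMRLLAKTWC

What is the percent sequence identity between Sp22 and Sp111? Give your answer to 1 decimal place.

68.6%

The sequences differ at positions 1 (R/Q), 9 (Q/M), 10 (M/Q), 13 (H/L), 16 (K/C), 18 (K/R), 19 (K/V), 25 (G/V), 28 (P/R), 30 (R/L), 32 (S/K).
24 of the 35 sites match, so the percent identity is 24/35 × 100 = 68.6%.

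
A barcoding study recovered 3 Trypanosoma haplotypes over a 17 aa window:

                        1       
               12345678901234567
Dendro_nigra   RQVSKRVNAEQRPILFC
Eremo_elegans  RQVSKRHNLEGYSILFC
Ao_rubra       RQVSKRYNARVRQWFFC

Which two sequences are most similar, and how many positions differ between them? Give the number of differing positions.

Pairwise Hamming distances:
  Dendro_nigra vs Eremo_elegans: 5
  Dendro_nigra vs Ao_rubra: 6
  Eremo_elegans vs Ao_rubra: 8
The smallest is 5, between Dendro_nigra and Eremo_elegans.

5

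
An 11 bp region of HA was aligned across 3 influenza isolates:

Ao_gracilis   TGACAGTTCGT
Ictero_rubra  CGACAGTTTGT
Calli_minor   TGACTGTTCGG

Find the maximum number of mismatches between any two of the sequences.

Pairwise Hamming distances:
  Ao_gracilis vs Ictero_rubra: 2
  Ao_gracilis vs Calli_minor: 2
  Ictero_rubra vs Calli_minor: 4
The largest is 4, between Ictero_rubra and Calli_minor.

4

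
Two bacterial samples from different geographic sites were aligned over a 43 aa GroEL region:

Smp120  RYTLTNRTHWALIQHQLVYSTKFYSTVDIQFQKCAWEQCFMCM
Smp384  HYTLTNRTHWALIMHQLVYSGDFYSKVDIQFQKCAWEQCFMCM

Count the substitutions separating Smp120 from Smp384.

Differing sites — 1:R/H; 14:Q/M; 21:T/G; 22:K/D; 26:T/K.
That gives 5 mismatches out of 43 aligned sites, so the Hamming distance is 5.

5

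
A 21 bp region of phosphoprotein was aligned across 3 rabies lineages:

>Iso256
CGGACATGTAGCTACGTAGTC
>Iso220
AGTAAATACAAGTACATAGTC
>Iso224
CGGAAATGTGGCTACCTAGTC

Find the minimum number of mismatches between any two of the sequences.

Pairwise Hamming distances:
  Iso256 vs Iso220: 8
  Iso256 vs Iso224: 3
  Iso220 vs Iso224: 8
The smallest is 3, between Iso256 and Iso224.

3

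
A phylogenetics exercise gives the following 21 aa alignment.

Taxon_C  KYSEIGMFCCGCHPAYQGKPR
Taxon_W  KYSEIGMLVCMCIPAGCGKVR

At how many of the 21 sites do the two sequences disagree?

7

The sequences differ at positions 8 (F/L), 9 (C/V), 11 (G/M), 13 (H/I), 16 (Y/G), 17 (Q/C), 20 (P/V).
That gives 7 mismatches out of 21 aligned sites, so the Hamming distance is 7.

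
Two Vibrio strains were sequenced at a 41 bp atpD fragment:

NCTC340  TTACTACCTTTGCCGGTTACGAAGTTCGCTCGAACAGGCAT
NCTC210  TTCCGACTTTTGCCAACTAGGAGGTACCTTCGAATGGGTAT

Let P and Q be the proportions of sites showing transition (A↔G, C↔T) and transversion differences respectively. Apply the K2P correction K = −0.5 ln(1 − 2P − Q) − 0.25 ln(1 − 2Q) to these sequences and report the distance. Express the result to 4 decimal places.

Differing sites — 3:A/C (Tv); 5:T/G (Tv); 8:C/T (Ti); 15:G/A (Ti); 16:G/A (Ti); 17:T/C (Ti); 20:C/G (Tv); 23:A/G (Ti); 26:T/A (Tv); 28:G/C (Tv); 29:C/T (Ti); 35:C/T (Ti); 36:A/G (Ti); 39:C/T (Ti).
Of the 14 differences, 9 transitions and 5 transversions over 41 sites: P = 9/41 = 0.219512, Q = 5/41 = 0.121951.
d = −0.5·ln(0.439025) − 0.25·ln(0.756098) = −0.5·(-0.823199) − 0.25·(-0.279584) = 0.4815.

0.4815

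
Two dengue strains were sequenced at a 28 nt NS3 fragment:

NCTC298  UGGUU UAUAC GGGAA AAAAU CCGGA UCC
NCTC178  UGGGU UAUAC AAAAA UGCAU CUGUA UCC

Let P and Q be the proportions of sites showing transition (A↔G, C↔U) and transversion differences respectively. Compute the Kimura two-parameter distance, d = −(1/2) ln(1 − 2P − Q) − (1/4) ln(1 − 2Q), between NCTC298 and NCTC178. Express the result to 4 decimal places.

Mismatches occur at site 4 (U/G, transversion), site 11 (G/A, transition), site 12 (G/A, transition), site 13 (G/A, transition), site 16 (A/U, transversion), site 17 (A/G, transition), site 18 (A/C, transversion), site 22 (C/U, transition), site 24 (G/U, transversion).
Of the 9 differences, 5 transitions and 4 transversions over 28 sites: P = 5/28 = 0.178571, Q = 4/28 = 0.142857.
d = −0.5·ln(0.500001) − 0.25·ln(0.714286) = −0.5·(-0.693145) − 0.25·(-0.336472) = 0.4307.

0.4307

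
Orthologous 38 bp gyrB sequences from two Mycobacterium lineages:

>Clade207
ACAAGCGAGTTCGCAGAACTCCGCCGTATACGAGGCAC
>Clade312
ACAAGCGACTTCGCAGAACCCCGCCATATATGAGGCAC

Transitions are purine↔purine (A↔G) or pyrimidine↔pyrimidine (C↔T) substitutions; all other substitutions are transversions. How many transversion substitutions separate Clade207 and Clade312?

1

The sequences differ at positions 9 (G/C, transversion), 20 (T/C, transition), 26 (G/A, transition), 31 (C/T, transition).
Of the 4 differences, 3 transitions and 1 transversion, so the answer is 1.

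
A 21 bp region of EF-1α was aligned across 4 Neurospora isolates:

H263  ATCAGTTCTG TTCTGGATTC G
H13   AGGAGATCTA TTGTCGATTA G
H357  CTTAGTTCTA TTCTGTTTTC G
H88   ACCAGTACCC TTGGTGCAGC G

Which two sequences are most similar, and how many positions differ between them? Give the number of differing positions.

5

Pairwise Hamming distances:
  H263 vs H13: 7
  H263 vs H357: 5
  H263 vs H88: 10
  H13 vs H357: 9
  H13 vs H88: 12
  H357 vs H88: 13
The smallest is 5, between H263 and H357.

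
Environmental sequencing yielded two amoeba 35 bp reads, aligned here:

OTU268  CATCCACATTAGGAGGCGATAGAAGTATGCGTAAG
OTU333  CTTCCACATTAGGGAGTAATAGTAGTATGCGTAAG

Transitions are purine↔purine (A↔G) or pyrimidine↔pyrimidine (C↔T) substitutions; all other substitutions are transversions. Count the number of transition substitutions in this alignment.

4

Mismatches occur at site 2 (A→T, transversion), site 14 (A→G, transition), site 15 (G→A, transition), site 17 (C→T, transition), site 18 (G→A, transition), site 23 (A→T, transversion).
Of the 6 differences, 4 transitions and 2 transversions, so the answer is 4.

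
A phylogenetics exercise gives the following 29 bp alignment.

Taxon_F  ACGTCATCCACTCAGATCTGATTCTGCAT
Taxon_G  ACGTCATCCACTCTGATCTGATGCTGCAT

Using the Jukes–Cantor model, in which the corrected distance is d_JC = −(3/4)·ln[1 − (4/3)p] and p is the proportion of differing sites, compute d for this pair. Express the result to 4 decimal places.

0.0723

Mismatches occur at site 14 (A/T), site 23 (T/G).
p = 2/29 = 0.068966.
d = −0.75 · ln(1 − (4/3)·0.068966) = −0.75 · ln(0.908045) = −0.75 · (-0.096461) = 0.0723.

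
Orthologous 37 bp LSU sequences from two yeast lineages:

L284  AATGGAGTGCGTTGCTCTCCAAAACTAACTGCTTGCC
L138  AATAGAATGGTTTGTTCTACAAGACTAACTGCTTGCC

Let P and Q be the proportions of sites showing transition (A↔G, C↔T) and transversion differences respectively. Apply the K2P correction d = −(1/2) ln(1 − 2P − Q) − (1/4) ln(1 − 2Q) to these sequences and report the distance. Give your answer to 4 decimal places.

0.2206

The sequences differ at positions 4 (G/A, transition), 7 (G/A, transition), 10 (C/G, transversion), 11 (G/T, transversion), 15 (C/T, transition), 19 (C/A, transversion), 23 (A/G, transition).
Of the 7 differences, 4 transitions and 3 transversions over 37 sites: P = 4/37 = 0.108108, Q = 3/37 = 0.081081.
d = −0.5·ln(0.702703) − 0.25·ln(0.837838) = −0.5·(-0.352821) − 0.25·(-0.176931) = 0.2206.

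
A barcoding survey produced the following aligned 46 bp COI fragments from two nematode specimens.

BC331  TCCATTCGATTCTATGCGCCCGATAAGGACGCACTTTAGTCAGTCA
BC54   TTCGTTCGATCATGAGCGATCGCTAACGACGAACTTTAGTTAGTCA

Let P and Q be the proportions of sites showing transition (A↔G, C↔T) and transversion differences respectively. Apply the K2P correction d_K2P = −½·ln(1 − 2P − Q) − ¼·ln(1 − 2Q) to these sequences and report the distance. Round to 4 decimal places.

0.3238

Mismatches occur at site 2 (C/T, transition), site 4 (A/G, transition), site 11 (T/C, transition), site 12 (C/A, transversion), site 14 (A/G, transition), site 15 (T/A, transversion), site 19 (C/A, transversion), site 20 (C/T, transition), site 23 (A/C, transversion), site 27 (G/C, transversion), site 32 (C/A, transversion), site 41 (C/T, transition).
Of the 12 differences, 6 transitions and 6 transversions over 46 sites: P = 6/46 = 0.130435, Q = 6/46 = 0.130435.
d = −0.5·ln(0.608695) − 0.25·ln(0.739130) = −0.5·(-0.496438) − 0.25·(-0.302281) = 0.3238.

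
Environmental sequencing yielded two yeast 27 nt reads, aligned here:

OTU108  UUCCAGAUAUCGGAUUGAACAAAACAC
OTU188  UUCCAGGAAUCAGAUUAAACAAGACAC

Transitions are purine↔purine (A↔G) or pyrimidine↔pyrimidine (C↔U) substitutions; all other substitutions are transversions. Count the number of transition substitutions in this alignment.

4

Mismatches occur at site 7 (A↔G, transition), site 8 (U↔A, transversion), site 12 (G↔A, transition), site 17 (G↔A, transition), site 23 (A↔G, transition).
Of the 5 differences, 4 transitions and 1 transversion, so the answer is 4.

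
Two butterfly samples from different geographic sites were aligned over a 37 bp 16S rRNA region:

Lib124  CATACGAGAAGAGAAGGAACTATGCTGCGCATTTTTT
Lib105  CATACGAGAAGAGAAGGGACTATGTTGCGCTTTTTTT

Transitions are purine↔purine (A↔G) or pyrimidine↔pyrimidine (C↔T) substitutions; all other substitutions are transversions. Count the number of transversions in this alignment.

Mismatches occur at site 18 (A/G, transition), site 25 (C/T, transition), site 31 (A/T, transversion).
Of the 3 differences, 2 transitions and 1 transversion, so the answer is 1.

1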